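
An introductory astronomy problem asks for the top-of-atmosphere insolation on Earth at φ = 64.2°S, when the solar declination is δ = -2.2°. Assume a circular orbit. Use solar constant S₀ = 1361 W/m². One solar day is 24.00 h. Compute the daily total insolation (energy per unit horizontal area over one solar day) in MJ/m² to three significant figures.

cos H₀ = −tan(-64.2°) tan(-2.200°) = -0.0795, H₀ = 1.6503 rad.
Bracket: H₀ sin φ sin δ + cos φ cos δ sin H₀ = 1.6503×-0.90032×-0.03839 + 0.43523×0.99926×0.99684 = 0.057040 + 0.433534 = 0.490574.
Q̄ = (S₀/π) × [bracket] = (1361/π) × 0.490574 = 212.53 W/m².
Daily total = Q̄ × 24.00 h × 3600 s/h = 212.53 × 24.00 × 3600 / 10⁶ = 18.36 MJ/m².

18.4 MJ/m²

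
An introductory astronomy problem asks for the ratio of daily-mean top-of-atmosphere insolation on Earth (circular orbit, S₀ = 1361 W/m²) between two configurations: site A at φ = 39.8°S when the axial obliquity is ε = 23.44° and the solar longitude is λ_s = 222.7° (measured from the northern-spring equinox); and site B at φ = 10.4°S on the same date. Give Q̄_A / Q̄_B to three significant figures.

Q̄_A / Q̄_B ≈ 1.01

— Configuration A (φ=-39.8°):
Solar declination: sin δ = sin ε · sin λ_s = sin 23.44° × sin 222.7° = -0.26976, so δ = -15.650°.
cos H₀ = −tan(-39.8°) tan(-15.650°) = -0.2334, H₀ = 1.8064 rad.
Bracket: H₀ sin φ sin δ + cos φ cos δ sin H₀ = 1.8064×-0.64011×-0.26976 + 0.76828×0.96293×0.97238 = 0.311922 + 0.719367 = 1.031289.
Q̄ = (S₀/π) × [bracket] = (1361/π) × 1.031289 = 446.77 W/m².
— Configuration B (φ=-10.4°):
cos H₀ = −tan(-10.4°) tan(-15.650°) = -0.0514, H₀ = 1.6222 rad.
Bracket: H₀ sin φ sin δ + cos φ cos δ sin H₀ = 1.6222×-0.18052×-0.26976 + 0.98357×0.96293×0.99868 = 0.078996 + 0.945859 = 1.024855.
Q̄ = (S₀/π) × [bracket] = (1361/π) × 1.024855 = 443.99 W/m².
Ratio Q̄_A / Q̄_B = 446.77 / 443.99 = 1.006.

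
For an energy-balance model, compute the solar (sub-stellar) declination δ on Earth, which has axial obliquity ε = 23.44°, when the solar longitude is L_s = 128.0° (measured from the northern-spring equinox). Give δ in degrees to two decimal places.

sin δ = sin ε · sin L_s = sin 23.44° × sin 128.0° = 0.313462.
δ = arcsin(0.313462) = +18.27°.

δ = +18.27°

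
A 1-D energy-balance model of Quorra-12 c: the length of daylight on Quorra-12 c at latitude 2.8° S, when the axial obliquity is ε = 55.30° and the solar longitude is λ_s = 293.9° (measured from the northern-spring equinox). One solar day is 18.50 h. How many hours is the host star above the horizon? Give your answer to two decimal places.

9.58 h

Solar declination: sin δ = sin ε · sin λ_s = sin 55.30° × sin 293.9° = -0.75165, so δ = -48.733°.
cos H₀ = −tan φ · tan δ = −tan(-2.8°) × tan(-48.733°) = -0.0557, so H₀ = 1.6266 rad = 93.20°.
Daylight = 2H₀/(2π) × 18.50 h = (1.6266/π) × 18.50 = 9.58 h.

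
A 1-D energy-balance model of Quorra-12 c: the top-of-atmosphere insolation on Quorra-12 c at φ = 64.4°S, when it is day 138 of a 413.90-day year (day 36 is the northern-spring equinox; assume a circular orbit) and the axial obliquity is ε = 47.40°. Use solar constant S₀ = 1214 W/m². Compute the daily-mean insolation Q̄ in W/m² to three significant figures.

Solar longitude: λ_s = 360° × (138 − 36)/413.90 = 88.717°.
sin δ = sin 47.40° × sin 88.717° = 0.73591, so δ = +47.384°.
cos H₀ = −tan(-64.4°) tan(+47.384°) = 2.2685 ≥ 1 ⇒ polar night, H₀ = 0 and Q̄ = 0.

Q̄ ≈ 0.00 W/m²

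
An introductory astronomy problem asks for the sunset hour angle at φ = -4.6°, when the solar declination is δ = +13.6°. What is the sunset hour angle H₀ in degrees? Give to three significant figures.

cos H₀ = −tan φ · tan δ = −tan(-4.6°) × tan(+13.600°) = 0.0195, so H₀ = 1.5513 rad = 88.88°.

H₀ = 88.9°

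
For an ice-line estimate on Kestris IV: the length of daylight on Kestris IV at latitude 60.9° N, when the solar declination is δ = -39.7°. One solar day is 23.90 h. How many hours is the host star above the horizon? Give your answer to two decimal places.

cos h₀ = −tan ϕ · tan δ = 1.4916 ≥ 1, so the host star never rises (polar night) and h₀ = 0.
Daylight = 2h₀/(2π) × 23.90 h = (0.0000/π) × 23.90 = 0.00 h.

0.00 h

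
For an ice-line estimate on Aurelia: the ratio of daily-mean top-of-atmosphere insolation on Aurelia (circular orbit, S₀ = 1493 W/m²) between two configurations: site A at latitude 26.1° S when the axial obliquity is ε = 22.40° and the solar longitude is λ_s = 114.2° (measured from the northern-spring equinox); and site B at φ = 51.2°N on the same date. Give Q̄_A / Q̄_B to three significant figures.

— Configuration A (φ=-26.1°):
Solar declination: sin δ = sin ε · sin λ_s = sin 22.40° × sin 114.2° = 0.34758, so δ = +20.339°.
cos H₀ = −tan(-26.1°) tan(+20.339°) = 0.1816, H₀ = 1.3882 rad.
Bracket: H₀ sin φ sin δ + cos φ cos δ sin H₀ = 1.3882×-0.43994×0.34758 + 0.89803×0.93765×0.98337 = -0.212276 + 0.828035 = 0.615759.
Q̄ = (S₀/π) × [bracket] = (1493/π) × 0.615759 = 292.63 W/m².
— Configuration B (φ=+51.2°):
cos H₀ = −tan(+51.2°) tan(+20.339°) = -0.4611, H₀ = 2.0500 rad.
Bracket: H₀ sin φ sin δ + cos φ cos δ sin H₀ = 2.0500×0.77934×0.34758 + 0.62660×0.93765×0.88737 = 0.555310 + 0.521358 = 1.076668.
Q̄ = (S₀/π) × [bracket] = (1493/π) × 1.076668 = 511.67 W/m².
Ratio Q̄_A / Q̄_B = 292.63 / 511.67 = 0.5719.

Q̄_A / Q̄_B ≈ 0.572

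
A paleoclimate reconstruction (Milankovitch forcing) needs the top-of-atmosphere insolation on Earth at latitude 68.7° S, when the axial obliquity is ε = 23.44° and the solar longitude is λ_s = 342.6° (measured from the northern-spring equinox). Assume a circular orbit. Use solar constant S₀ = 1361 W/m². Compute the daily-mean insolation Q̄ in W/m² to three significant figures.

Q̄ ≈ 239 W/m²

Solar declination: sin δ = sin ε · sin λ_s = sin 23.44° × sin 342.6° = -0.11895, so δ = -6.832°.
cos H₀ = −tan(-68.7°) tan(-6.832°) = -0.3073, H₀ = 1.8831 rad.
Bracket: H₀ sin φ sin δ + cos φ cos δ sin H₀ = 1.8831×-0.93169×-0.11895 + 0.36325×0.99290×0.95162 = 0.208694 + 0.343222 = 0.551916.
Q̄ = (S₀/π) × [bracket] = (1361/π) × 0.551916 = 239.1 W/m².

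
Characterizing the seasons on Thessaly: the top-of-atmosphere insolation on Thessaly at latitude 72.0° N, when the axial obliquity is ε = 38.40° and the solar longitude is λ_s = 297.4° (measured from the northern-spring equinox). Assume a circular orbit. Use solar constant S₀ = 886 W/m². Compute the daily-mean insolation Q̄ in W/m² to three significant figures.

Q̄ ≈ 0.00 W/m²

Solar declination: sin δ = sin ε · sin λ_s = sin 38.40° × sin 297.4° = -0.55146, so δ = -33.468°.
cos H₀ = −tan(+72.0°) tan(-33.468°) = 2.0346 ≥ 1 ⇒ polar night, H₀ = 0 and Q̄ = 0.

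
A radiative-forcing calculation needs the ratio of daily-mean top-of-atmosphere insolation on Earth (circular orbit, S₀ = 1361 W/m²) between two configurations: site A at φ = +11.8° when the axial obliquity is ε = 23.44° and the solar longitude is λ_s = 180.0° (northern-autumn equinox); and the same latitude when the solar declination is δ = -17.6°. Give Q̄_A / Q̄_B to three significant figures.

— Configuration A (φ=+11.8°):
Solar declination: sin δ = sin ε · sin λ_s = sin 23.44° × sin 180.0° = 0.00000, so δ = +0.000°.
cos H₀ = −tan(+11.8°) tan(+0.000°) = -0.0000, H₀ = 1.5708 rad.
Bracket: H₀ sin φ sin δ + cos φ cos δ sin H₀ = 1.5708×0.20450×0.00000 + 0.97887×1.00000×1.00000 = 0.000000 + 0.978870 = 0.978870.
Q̄ = (S₀/π) × [bracket] = (1361/π) × 0.978870 = 424.07 W/m².
— Configuration B (φ=+11.8°):
cos H₀ = −tan(+11.8°) tan(-17.600°) = 0.0663, H₀ = 1.5045 rad.
Bracket: H₀ sin φ sin δ + cos φ cos δ sin H₀ = 1.5045×0.20450×-0.30237 + 0.97887×0.95319×0.99780 = -0.093030 + 0.930996 = 0.837966.
Q̄ = (S₀/π) × [bracket] = (1361/π) × 0.837966 = 363.02 W/m².
Ratio Q̄_A / Q̄_B = 424.07 / 363.02 = 1.168.

Q̄_A / Q̄_B ≈ 1.17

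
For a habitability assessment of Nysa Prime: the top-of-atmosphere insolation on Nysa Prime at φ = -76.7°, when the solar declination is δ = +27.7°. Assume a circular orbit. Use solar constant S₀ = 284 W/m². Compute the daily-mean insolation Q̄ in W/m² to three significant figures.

cos H₀ = −tan(-76.7°) tan(+27.700°) = 2.2210 ≥ 1 ⇒ polar night, H₀ = 0 and Q̄ = 0.

Q̄ ≈ 0.00 W/m²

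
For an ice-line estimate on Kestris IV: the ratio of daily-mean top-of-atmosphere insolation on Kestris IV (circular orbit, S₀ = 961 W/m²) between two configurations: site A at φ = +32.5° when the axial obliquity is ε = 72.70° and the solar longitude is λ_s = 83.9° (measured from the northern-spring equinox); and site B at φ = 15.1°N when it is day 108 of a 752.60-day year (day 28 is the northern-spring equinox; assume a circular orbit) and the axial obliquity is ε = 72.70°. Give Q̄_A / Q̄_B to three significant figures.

— Configuration A (φ=+32.5°):
Solar declination: sin δ = sin ε · sin λ_s = sin 72.70° × sin 83.9° = 0.94935, so δ = +71.687°.
cos H₀ = −tan(+32.5°) tan(+71.687°) = -1.9249 ≤ −1 ⇒ polar day, H₀ = π.
Bracket: H₀ sin φ sin δ + cos φ cos δ sin H₀ = 3.1416×0.53730×0.94935 + 0.84339×0.31421×0.00000 = 1.602485 + 0.000000 = 1.602485.
Q̄ = (S₀/π) × [bracket] = (961/π) × 1.602485 = 490.19 W/m².
— Configuration B (φ=+15.1°):
Solar longitude: λ_s = 360° × (108 − 28)/752.60 = 38.267°.
sin δ = sin 72.70° × sin 38.267° = 0.59131, so δ = +36.250°.
cos H₀ = −tan(+15.1°) tan(+36.250°) = -0.1978, H₀ = 1.7700 rad.
Bracket: H₀ sin φ sin δ + cos φ cos δ sin H₀ = 1.7700×0.26050×0.59131 + 0.96547×0.80644×0.98023 = 0.272644 + 0.763201 = 1.035845.
Q̄ = (S₀/π) × [bracket] = (961/π) × 1.035845 = 316.86 W/m².
Ratio Q̄_A / Q̄_B = 490.19 / 316.86 = 1.547.

Q̄_A / Q̄_B ≈ 1.55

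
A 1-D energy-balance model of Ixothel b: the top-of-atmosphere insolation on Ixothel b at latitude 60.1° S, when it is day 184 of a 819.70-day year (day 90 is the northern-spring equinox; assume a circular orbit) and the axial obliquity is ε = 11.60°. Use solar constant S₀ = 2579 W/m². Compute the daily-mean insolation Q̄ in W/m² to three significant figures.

Q̄ ≈ 268 W/m²

Solar longitude: λ_s = 360° × (184 − 90)/819.70 = 41.283°.
sin δ = sin 11.60° × sin 41.283° = 0.13267, so δ = +7.624°.
cos H₀ = −tan(-60.1°) tan(+7.624°) = 0.2328, H₀ = 1.3359 rad.
Bracket: H₀ sin φ sin δ + cos φ cos δ sin H₀ = 1.3359×-0.86690×0.13267 + 0.49849×0.99116×0.97253 = -0.153644 + 0.480511 = 0.326867.
Q̄ = (S₀/π) × [bracket] = (2579/π) × 0.326867 = 268.3 W/m².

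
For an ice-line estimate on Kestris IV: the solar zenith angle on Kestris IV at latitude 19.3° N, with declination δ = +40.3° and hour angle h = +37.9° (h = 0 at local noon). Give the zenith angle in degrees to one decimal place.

cos θ_z = sin φ sin δ + cos φ cos δ cos h = 0.213773 + 0.567988 = 0.781761.
θ_z = arccos(0.781761) = 38.6°.

θ_z = 38.6°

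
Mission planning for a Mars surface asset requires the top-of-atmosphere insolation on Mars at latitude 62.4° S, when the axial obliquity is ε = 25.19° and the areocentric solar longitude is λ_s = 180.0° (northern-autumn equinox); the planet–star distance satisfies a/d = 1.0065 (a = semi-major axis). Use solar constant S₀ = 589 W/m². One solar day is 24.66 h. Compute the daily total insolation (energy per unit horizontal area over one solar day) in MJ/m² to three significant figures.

sin δ = sin 25.19° × sin 180.0° = 0.00000, so δ = +0.000°.
cos H₀ = −tan(-62.4°) tan(+0.000°) = 0.0000, H₀ = 1.5708 rad.
Bracket: H₀ sin φ sin δ + cos φ cos δ sin H₀ = 1.5708×-0.88620×0.00000 + 0.46330×1.00000×1.00000 = -0.000000 + 0.463300 = 0.463300.
Inverse-square distance factor (a/d)² = 1.0065² = 1.013042.
Q̄ = (S₀/π) × 1.013042 × [bracket] = (589/π) × 1.013042 × 0.463300 = 87.994 W/m².
Daily total = Q̄ × 24.66 h × 3600 s/h = 87.994 × 24.66 × 3600 / 10⁶ = 7.812 MJ/m².

7.81 MJ/m²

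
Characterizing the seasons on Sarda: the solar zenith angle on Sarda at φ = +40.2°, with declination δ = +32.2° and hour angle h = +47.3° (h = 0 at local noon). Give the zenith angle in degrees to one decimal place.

cos θ_z = sin φ sin δ + cos φ cos δ cos h = 0.343949 + 0.438307 = 0.782256.
θ_z = arccos(0.782256) = 38.5°.

θ_z = 38.5°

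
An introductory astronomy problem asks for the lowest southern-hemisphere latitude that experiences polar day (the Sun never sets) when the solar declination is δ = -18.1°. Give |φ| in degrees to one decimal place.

Polar day requires cos H₀ = −tan φ tan δ ≤ −1, i.e. tan φ tan δ ≥ 1.
The boundary is |tan φ| · |tan δ| = 1, so |φ| = 90° − |δ| = 90° − 18.1° = 71.9° in the southern hemisphere.

|φ| = 71.9°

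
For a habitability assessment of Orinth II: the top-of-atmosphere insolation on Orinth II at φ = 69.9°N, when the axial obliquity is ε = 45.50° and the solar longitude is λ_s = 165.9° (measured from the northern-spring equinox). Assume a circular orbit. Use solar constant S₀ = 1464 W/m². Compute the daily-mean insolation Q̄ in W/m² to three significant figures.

Solar declination: sin δ = sin ε · sin λ_s = sin 45.50° × sin 165.9° = 0.17376, so δ = +10.006°.
cos H₀ = −tan(+69.9°) tan(+10.006°) = -0.4822, H₀ = 2.0739 rad.
Bracket: H₀ sin φ sin δ + cos φ cos δ sin H₀ = 2.0739×0.93909×0.17376 + 0.34366×0.98479×0.87609 = 0.338411 + 0.296498 = 0.634909.
Q̄ = (S₀/π) × [bracket] = (1464/π) × 0.634909 = 295.9 W/m².

Q̄ ≈ 296 W/m²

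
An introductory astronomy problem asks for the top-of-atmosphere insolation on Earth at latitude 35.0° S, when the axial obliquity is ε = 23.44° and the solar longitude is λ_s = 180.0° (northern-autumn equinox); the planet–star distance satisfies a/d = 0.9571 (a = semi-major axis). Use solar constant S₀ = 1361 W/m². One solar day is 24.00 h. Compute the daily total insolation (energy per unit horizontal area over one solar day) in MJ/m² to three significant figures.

28.1 MJ/m²

Solar declination: sin δ = sin ε · sin λ_s = sin 23.44° × sin 180.0° = 0.00000, so δ = +0.000°.
cos H₀ = −tan(-35.0°) tan(+0.000°) = 0.0000, H₀ = 1.5708 rad.
Bracket: H₀ sin φ sin δ + cos φ cos δ sin H₀ = 1.5708×-0.57358×0.00000 + 0.81915×1.00000×1.00000 = -0.000000 + 0.819150 = 0.819150.
Inverse-square distance factor (a/d)² = 0.9571² = 0.916040.
Q̄ = (S₀/π) × 0.916040 × [bracket] = (1361/π) × 0.916040 × 0.819150 = 325.08 W/m².
Daily total = Q̄ × 24.00 h × 3600 s/h = 325.08 × 24.00 × 3600 / 10⁶ = 28.09 MJ/m².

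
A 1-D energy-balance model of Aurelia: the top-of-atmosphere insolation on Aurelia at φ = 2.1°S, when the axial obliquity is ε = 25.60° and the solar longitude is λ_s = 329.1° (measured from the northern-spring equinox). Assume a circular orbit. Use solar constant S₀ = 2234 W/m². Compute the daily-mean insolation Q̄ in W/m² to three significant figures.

Solar declination: sin δ = sin ε · sin λ_s = sin 25.60° × sin 329.1° = -0.22189, so δ = -12.820°.
cos H₀ = −tan(-2.1°) tan(-12.820°) = -0.0083, H₀ = 1.5791 rad.
Bracket: H₀ sin φ sin δ + cos φ cos δ sin H₀ = 1.5791×-0.03664×-0.22189 + 0.99933×0.97507×0.99997 = 0.012838 + 0.974387 = 0.987225.
Q̄ = (S₀/π) × [bracket] = (2234/π) × 0.987225 = 702.0 W/m².

Q̄ ≈ 702 W/m²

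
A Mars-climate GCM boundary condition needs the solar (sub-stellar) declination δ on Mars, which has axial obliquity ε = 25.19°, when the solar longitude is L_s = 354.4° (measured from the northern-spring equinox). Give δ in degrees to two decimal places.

δ = -2.38°

sin δ = sin ε · sin L_s = sin 25.19° × sin 354.4° = -0.041533.
δ = arcsin(-0.041533) = -2.38°.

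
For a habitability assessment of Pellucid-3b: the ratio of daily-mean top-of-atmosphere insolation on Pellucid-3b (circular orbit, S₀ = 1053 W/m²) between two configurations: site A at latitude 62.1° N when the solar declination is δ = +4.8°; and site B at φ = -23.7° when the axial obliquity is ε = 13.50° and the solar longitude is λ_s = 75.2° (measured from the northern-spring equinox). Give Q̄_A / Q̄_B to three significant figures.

Q̄_A / Q̄_B ≈ 0.780

— Configuration A (φ=+62.1°):
cos H₀ = −tan(+62.1°) tan(+4.800°) = -0.1586, H₀ = 1.7301 rad.
Bracket: H₀ sin φ sin δ + cos φ cos δ sin H₀ = 1.7301×0.88377×0.08368 + 0.46793×0.99649×0.98734 = 0.127948 + 0.460384 = 0.588332.
Q̄ = (S₀/π) × [bracket] = (1053/π) × 0.588332 = 197.20 W/m².
— Configuration B (φ=-23.7°):
Solar declination: sin δ = sin ε · sin λ_s = sin 13.50° × sin 75.2° = 0.22570, so δ = +13.044°.
cos H₀ = −tan(-23.7°) tan(+13.044°) = 0.1017, H₀ = 1.4689 rad.
Bracket: H₀ sin φ sin δ + cos φ cos δ sin H₀ = 1.4689×-0.40195×0.22570 + 0.91566×0.97420×0.99482 = -0.133259 + 0.887415 = 0.754156.
Q̄ = (S₀/π) × [bracket] = (1053/π) × 0.754156 = 252.78 W/m².
Ratio Q̄_A / Q̄_B = 197.20 / 252.78 = 0.7801.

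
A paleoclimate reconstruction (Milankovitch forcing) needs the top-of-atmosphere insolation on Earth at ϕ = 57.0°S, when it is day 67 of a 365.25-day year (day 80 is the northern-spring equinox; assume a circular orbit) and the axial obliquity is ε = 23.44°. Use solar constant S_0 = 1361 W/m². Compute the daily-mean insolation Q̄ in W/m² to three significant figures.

Solar longitude: L_s = 360° × (67 − 80)/365.25 = -12.813°, i.e. -12.813° + 360° = 347.187°.
sin δ = sin 23.44° × sin 347.187° = -0.08822, so δ = -5.061°.
cos h₀ = −tan(-57.0°) tan(-5.061°) = -0.1364, h₀ = 1.7076 rad.
Bracket: h₀ sin ϕ sin δ + cos ϕ cos δ sin h₀ = 1.7076×-0.83867×-0.08822 + 0.54464×0.99610×0.99066 = 0.126341 + 0.537449 = 0.663790.
Q̄ = (S_0/π) × [bracket] = (1361/π) × 0.663790 = 287.6 W/m².

Q̄ ≈ 288 W/m²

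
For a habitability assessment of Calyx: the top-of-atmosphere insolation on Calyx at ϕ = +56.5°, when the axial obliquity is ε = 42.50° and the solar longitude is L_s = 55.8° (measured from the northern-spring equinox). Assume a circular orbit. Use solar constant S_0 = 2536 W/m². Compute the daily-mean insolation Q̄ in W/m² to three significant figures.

Q̄ ≈ 1.18e+03 W/m²

Solar declination: sin δ = sin ε · sin L_s = sin 42.50° × sin 55.8° = 0.55877, so δ = +33.971°.
cos h₀ = −tan(+56.5°) tan(+33.971°) = -1.0179 ≤ −1 ⇒ polar day, h₀ = π.
Bracket: h₀ sin ϕ sin δ + cos ϕ cos δ sin h₀ = 3.1416×0.83389×0.55877 + 0.55194×0.82932×0.00000 = 1.463837 + 0.000000 = 1.463837.
Q̄ = (S_0/π) × [bracket] = (2536/π) × 1.463837 = 1182 W/m².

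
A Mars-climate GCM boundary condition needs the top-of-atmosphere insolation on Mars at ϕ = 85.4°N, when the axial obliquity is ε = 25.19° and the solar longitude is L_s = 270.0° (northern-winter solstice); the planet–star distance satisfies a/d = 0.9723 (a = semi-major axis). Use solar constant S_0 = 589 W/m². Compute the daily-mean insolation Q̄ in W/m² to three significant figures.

Q̄ ≈ 0.00 W/m²

Solar declination: sin δ = sin ε · sin L_s = sin 25.19° × sin 270.0° = -0.42562, so δ = -25.190°.
cos h₀ = −tan(+85.4°) tan(-25.190°) = 5.8459 ≥ 1 ⇒ polar night, h₀ = 0 and Q̄ = 0.
Inverse-square distance factor (a/d)² = 0.9723² = 0.945367.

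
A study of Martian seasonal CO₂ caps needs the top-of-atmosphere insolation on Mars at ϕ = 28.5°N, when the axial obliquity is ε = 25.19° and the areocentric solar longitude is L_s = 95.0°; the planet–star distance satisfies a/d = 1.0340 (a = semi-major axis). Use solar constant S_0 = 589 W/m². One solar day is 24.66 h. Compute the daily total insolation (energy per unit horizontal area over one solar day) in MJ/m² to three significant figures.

20.3 MJ/m²

sin δ = sin 25.19° × sin 95.0° = 0.42400, so δ = +25.087°.
cos h₀ = −tan(+28.5°) tan(+25.087°) = -0.2542, h₀ = 1.8278 rad.
Bracket: h₀ sin ϕ sin δ + cos ϕ cos δ sin h₀ = 1.8278×0.47716×0.42400 + 0.87882×0.90566×0.96715 = 0.369793 + 0.769766 = 1.139559.
Inverse-square distance factor (a/d)² = 1.0340² = 1.069156.
Q̄ = (S_0/π) × 1.069156 × [bracket] = (589/π) × 1.069156 × 1.139559 = 228.42 W/m².
Daily total = Q̄ × 24.66 h × 3600 s/h = 228.42 × 24.66 × 3600 / 10⁶ = 20.28 MJ/m².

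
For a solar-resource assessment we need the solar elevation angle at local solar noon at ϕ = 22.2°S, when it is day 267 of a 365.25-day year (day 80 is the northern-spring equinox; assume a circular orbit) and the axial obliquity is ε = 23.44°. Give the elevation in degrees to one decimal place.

Solar longitude: L_s = 360° × (267 − 80)/365.25 = 184.312°.
sin δ = sin 23.44° × sin 184.312° = -0.02991, so δ = -1.714°.
At local noon the hour angle is zero, so the zenith angle equals |ϕ − δ| = |-22.2° − (-1.714°)| = 20.486°.
Elevation = 90° − 20.486° = 69.5°.

69.5°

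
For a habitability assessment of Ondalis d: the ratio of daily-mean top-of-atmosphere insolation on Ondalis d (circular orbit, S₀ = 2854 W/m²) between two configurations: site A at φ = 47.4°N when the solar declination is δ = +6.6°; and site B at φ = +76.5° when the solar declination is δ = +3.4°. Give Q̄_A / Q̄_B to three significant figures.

Q̄_A / Q̄_B ≈ 2.45

— Configuration A (φ=+47.4°):
cos H₀ = −tan(+47.4°) tan(+6.600°) = -0.1258, H₀ = 1.6970 rad.
Bracket: H₀ sin φ sin δ + cos φ cos δ sin H₀ = 1.6970×0.73610×0.11494 + 0.67688×0.99337×0.99205 = 0.143579 + 0.667047 = 0.810626.
Q̄ = (S₀/π) × [bracket] = (2854/π) × 0.810626 = 736.42 W/m².
— Configuration B (φ=+76.5°):
cos H₀ = −tan(+76.5°) tan(+3.400°) = -0.2475, H₀ = 1.8209 rad.
Bracket: H₀ sin φ sin δ + cos φ cos δ sin H₀ = 1.8209×0.97237×0.05931 + 0.23345×0.99824×0.96890 = 0.105014 + 0.225792 = 0.330806.
Q̄ = (S₀/π) × [bracket] = (2854/π) × 0.330806 = 300.52 W/m².
Ratio Q̄_A / Q̄_B = 736.42 / 300.52 = 2.450.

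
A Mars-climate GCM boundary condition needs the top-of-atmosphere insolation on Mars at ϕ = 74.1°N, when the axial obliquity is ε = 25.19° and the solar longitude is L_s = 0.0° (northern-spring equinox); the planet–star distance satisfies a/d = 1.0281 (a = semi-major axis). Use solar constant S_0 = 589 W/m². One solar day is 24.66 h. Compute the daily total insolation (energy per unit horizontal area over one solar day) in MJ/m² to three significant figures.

Solar declination: sin δ = sin ε · sin L_s = sin 25.19° × sin 0.0° = 0.00000, so δ = +0.000°.
cos h₀ = −tan(+74.1°) tan(+0.000°) = -0.0000, h₀ = 1.5708 rad.
Bracket: h₀ sin ϕ sin δ + cos ϕ cos δ sin h₀ = 1.5708×0.96174×0.00000 + 0.27396×1.00000×1.00000 = 0.000000 + 0.273960 = 0.273960.
Inverse-square distance factor (a/d)² = 1.0281² = 1.056990.
Q̄ = (S_0/π) × 1.056990 × [bracket] = (589/π) × 1.056990 × 0.273960 = 54.290 W/m².
Daily total = Q̄ × 24.66 h × 3600 s/h = 54.290 × 24.66 × 3600 / 10⁶ = 4.820 MJ/m².

4.82 MJ/m²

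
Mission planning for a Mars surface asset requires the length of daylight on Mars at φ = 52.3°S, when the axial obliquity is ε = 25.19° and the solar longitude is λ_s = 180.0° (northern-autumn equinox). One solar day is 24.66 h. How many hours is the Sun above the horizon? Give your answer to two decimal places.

Solar declination: sin δ = sin ε · sin λ_s = sin 25.19° × sin 180.0° = 0.00000, so δ = +0.000°.
cos H₀ = −tan φ · tan δ = −tan(-52.3°) × tan(+0.000°) = 0.0000, so H₀ = 1.5708 rad = 90.00°.
Daylight = 2H₀/(2π) × 24.66 h = (1.5708/π) × 24.66 = 12.33 h.

12.33 h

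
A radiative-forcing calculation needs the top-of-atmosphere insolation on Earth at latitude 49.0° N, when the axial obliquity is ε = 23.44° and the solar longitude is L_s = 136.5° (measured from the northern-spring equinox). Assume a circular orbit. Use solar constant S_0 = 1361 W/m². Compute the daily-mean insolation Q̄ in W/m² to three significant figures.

Solar declination: sin δ = sin ε · sin L_s = sin 23.44° × sin 136.5° = 0.27382, so δ = +15.892°.
cos h₀ = −tan(+49.0°) tan(+15.892°) = -0.3275, h₀ = 1.9045 rad.
Bracket: h₀ sin ϕ sin δ + cos ϕ cos δ sin h₀ = 1.9045×0.75471×0.27382 + 0.65606×0.96178×0.94485 = 0.393574 + 0.596187 = 0.989761.
Q̄ = (S_0/π) × [bracket] = (1361/π) × 0.989761 = 428.8 W/m².

Q̄ ≈ 429 W/m²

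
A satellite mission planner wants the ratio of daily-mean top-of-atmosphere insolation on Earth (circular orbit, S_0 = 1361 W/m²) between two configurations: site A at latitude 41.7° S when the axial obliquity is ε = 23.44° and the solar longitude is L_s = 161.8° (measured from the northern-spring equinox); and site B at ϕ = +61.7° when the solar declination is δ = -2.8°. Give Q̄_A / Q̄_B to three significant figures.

— Configuration A (ϕ=-41.7°):
Solar declination: sin δ = sin ε · sin L_s = sin 23.44° × sin 161.8° = 0.12424, so δ = +7.137°.
cos h₀ = −tan(-41.7°) tan(+7.137°) = 0.1116, h₀ = 1.4590 rad.
Bracket: h₀ sin ϕ sin δ + cos ϕ cos δ sin h₀ = 1.4590×-0.66523×0.12424 + 0.74664×0.99225×0.99376 = -0.120584 + 0.736231 = 0.615647.
Q̄ = (S_0/π) × [bracket] = (1361/π) × 0.615647 = 266.71 W/m².
— Configuration B (ϕ=+61.7°):
cos h₀ = −tan(+61.7°) tan(-2.800°) = 0.0908, h₀ = 1.4798 rad.
Bracket: h₀ sin ϕ sin δ + cos ϕ cos δ sin h₀ = 1.4798×0.88048×-0.04885 + 0.47409×0.99881×0.99587 = -0.063648 + 0.471570 = 0.407922.
Q̄ = (S_0/π) × [bracket] = (1361/π) × 0.407922 = 176.72 W/m².
Ratio Q̄_A / Q̄_B = 266.71 / 176.72 = 1.509.

Q̄_A / Q̄_B ≈ 1.51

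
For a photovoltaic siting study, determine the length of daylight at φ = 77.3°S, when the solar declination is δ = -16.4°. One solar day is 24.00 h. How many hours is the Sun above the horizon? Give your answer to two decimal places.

Sunrise equation: cos H₀ = −tan φ · tan δ = -1.3060 ≤ −1, so the Sun never sets (polar day) and H₀ = π.
Daylight = 2H₀/(2π) × 24.00 h = (3.1416/π) × 24.00 = 24.00 h.

24.00 h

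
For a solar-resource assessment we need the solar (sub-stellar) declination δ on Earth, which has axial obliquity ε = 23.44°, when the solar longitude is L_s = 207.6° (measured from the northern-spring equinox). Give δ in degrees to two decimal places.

δ = -10.62°

sin δ = sin ε · sin L_s = sin 23.44° × sin 207.6° = -0.184294.
δ = arcsin(-0.184294) = -10.62°.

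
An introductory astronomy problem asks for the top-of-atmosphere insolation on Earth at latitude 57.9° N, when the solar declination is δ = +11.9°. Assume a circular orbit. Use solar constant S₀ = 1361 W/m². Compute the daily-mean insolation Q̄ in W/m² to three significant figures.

Q̄ ≈ 357 W/m²

cos H₀ = −tan(+57.9°) tan(+11.900°) = -0.3359, H₀ = 1.9134 rad.
Bracket: H₀ sin φ sin δ + cos φ cos δ sin H₀ = 1.9134×0.84712×0.20620 + 0.53140×0.97851×0.94188 = 0.334225 + 0.489759 = 0.823984.
Q̄ = (S₀/π) × [bracket] = (1361/π) × 0.823984 = 357.0 W/m².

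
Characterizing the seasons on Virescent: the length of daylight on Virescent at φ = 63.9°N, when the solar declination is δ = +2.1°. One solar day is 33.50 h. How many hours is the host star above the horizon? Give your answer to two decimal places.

cos H₀ = −tan φ · tan δ = −tan(+63.9°) × tan(+2.100°) = -0.0748, so H₀ = 1.6457 rad = 94.29°.
Daylight = 2H₀/(2π) × 33.50 h = (1.6457/π) × 33.50 = 17.55 h.

17.55 h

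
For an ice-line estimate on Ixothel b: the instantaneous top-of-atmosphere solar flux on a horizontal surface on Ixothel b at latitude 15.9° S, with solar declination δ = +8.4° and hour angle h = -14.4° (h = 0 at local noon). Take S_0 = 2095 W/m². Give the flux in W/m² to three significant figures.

1.85e+03 W/m²

cos θ_z = sin ϕ sin δ + cos ϕ cos δ cos h = -0.040021 + 0.921533 = 0.881512.
Flux = S_0 · cos θ_z = 2095 × 0.881512 = 1847 W/m².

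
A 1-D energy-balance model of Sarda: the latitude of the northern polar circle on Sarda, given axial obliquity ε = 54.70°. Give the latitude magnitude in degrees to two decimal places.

The polar circle is the lowest latitude that experiences at least one full rotation of continuous daylight at the northern-summer solstice; it lies at |φ| = 90° − ε = 90° − 54.70° = 35.30°.

35.30°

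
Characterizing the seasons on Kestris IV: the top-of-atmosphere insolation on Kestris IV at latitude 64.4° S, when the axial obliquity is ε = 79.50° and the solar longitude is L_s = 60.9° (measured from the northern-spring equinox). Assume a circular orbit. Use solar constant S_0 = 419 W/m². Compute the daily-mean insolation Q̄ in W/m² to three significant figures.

Solar declination: sin δ = sin ε · sin L_s = sin 79.50° × sin 60.9° = 0.85914, so δ = +59.220°.
cos h₀ = −tan(-64.4°) tan(+59.220°) = 3.5041 ≥ 1 ⇒ polar night, h₀ = 0 and Q̄ = 0.

Q̄ ≈ 0.00 W/m²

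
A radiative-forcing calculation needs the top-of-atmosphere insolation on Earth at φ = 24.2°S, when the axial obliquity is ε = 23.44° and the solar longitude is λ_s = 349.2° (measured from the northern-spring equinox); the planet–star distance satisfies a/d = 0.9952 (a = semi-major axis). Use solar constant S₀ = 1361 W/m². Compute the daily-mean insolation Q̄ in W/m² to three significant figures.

Q̄ ≈ 411 W/m²

Solar declination: sin δ = sin ε · sin λ_s = sin 23.44° × sin 349.2° = -0.07454, so δ = -4.275°.
cos H₀ = −tan(-24.2°) tan(-4.275°) = -0.0336, H₀ = 1.6044 rad.
Bracket: H₀ sin φ sin δ + cos φ cos δ sin H₀ = 1.6044×-0.40992×-0.07454 + 0.91212×0.99722×0.99944 = 0.049023 + 0.909075 = 0.958098.
Inverse-square distance factor (a/d)² = 0.9952² = 0.990423.
Q̄ = (S₀/π) × 0.990423 × [bracket] = (1361/π) × 0.990423 × 0.958098 = 411.1 W/m².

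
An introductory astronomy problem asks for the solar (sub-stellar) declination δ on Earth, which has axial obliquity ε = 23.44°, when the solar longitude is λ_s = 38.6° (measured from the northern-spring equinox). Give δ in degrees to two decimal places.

δ = +14.37°

sin δ = sin ε · sin λ_s = sin 23.44° × sin 38.6° = 0.248172.
δ = arcsin(0.248172) = +14.37°.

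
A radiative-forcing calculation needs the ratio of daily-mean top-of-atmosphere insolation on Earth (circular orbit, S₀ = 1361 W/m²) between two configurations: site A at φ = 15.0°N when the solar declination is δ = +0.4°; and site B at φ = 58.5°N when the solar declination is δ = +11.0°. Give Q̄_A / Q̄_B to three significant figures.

Q̄_A / Q̄_B ≈ 1.22

— Configuration A (φ=+15.0°):
cos H₀ = −tan(+15.0°) tan(+0.400°) = -0.0019, H₀ = 1.5727 rad.
Bracket: H₀ sin φ sin δ + cos φ cos δ sin H₀ = 1.5727×0.25882×0.00698 + 0.96593×0.99998×1.00000 = 0.002841 + 0.965911 = 0.968752.
Q̄ = (S₀/π) × [bracket] = (1361/π) × 0.968752 = 419.68 W/m².
— Configuration B (φ=+58.5°):
cos H₀ = −tan(+58.5°) tan(+11.000°) = -0.3172, H₀ = 1.8936 rad.
Bracket: H₀ sin φ sin δ + cos φ cos δ sin H₀ = 1.8936×0.85264×0.19081 + 0.52250×0.98163×0.94836 = 0.308074 + 0.486415 = 0.794489.
Q̄ = (S₀/π) × [bracket] = (1361/π) × 0.794489 = 344.19 W/m².
Ratio Q̄_A / Q̄_B = 419.68 / 344.19 = 1.219.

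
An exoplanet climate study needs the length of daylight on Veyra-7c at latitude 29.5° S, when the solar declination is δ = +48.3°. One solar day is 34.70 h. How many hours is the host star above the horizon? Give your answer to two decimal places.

9.75 h

cos h₀ = −tan ϕ · tan δ = −tan(-29.5°) × tan(+48.300°) = 0.6350, so h₀ = 0.8828 rad = 50.58°.
Daylight = 2h₀/(2π) × 34.70 h = (0.8828/π) × 34.70 = 9.75 h.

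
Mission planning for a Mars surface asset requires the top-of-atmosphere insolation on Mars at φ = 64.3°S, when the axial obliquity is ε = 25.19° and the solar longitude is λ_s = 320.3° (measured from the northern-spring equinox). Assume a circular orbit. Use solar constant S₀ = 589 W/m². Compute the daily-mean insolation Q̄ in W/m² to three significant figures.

Q̄ ≈ 164 W/m²

Solar declination: sin δ = sin ε · sin λ_s = sin 25.19° × sin 320.3° = -0.27187, so δ = -15.776°.
cos H₀ = −tan(-64.3°) tan(-15.776°) = -0.5870, H₀ = 2.1982 rad.
Bracket: H₀ sin φ sin δ + cos φ cos δ sin H₀ = 2.1982×-0.90108×-0.27187 + 0.43366×0.96233×0.80957 = 0.538508 + 0.337853 = 0.876361.
Q̄ = (S₀/π) × [bracket] = (589/π) × 0.876361 = 164.3 W/m².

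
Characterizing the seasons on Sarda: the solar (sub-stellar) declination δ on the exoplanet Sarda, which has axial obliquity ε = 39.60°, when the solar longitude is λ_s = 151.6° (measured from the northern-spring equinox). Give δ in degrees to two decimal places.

sin δ = sin ε · sin λ_s = sin 39.60° × sin 151.6° = 0.303174.
δ = arcsin(0.303174) = +17.65°.

δ = +17.65°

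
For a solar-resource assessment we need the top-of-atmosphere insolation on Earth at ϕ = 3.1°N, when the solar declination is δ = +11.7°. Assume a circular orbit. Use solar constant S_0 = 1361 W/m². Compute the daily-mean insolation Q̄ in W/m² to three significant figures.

cos h₀ = −tan(+3.1°) tan(+11.700°) = -0.0112, h₀ = 1.5820 rad.
Bracket: h₀ sin ϕ sin δ + cos ϕ cos δ sin h₀ = 1.5820×0.05408×0.20279 + 0.99854×0.97922×0.99994 = 0.017350 + 0.977732 = 0.995082.
Q̄ = (S_0/π) × [bracket] = (1361/π) × 0.995082 = 431.1 W/m².

Q̄ ≈ 431 W/m²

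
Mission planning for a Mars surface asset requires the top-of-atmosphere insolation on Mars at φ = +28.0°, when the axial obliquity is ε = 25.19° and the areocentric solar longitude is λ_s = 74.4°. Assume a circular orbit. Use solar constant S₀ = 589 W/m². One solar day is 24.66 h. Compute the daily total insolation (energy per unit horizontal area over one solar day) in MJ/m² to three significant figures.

sin δ = sin 25.19° × sin 74.4° = 0.40994, so δ = +24.201°.
cos H₀ = −tan(+28.0°) tan(+24.201°) = -0.2390, H₀ = 1.8121 rad.
Bracket: H₀ sin φ sin δ + cos φ cos δ sin H₀ = 1.8121×0.46947×0.40994 + 0.88295×0.91211×0.97103 = 0.348747 + 0.782017 = 1.130764.
Q̄ = (S₀/π) × [bracket] = (589/π) × 1.130764 = 212.00 W/m².
Daily total = Q̄ × 24.66 h × 3600 s/h = 212.00 × 24.66 × 3600 / 10⁶ = 18.82 MJ/m².

18.8 MJ/m²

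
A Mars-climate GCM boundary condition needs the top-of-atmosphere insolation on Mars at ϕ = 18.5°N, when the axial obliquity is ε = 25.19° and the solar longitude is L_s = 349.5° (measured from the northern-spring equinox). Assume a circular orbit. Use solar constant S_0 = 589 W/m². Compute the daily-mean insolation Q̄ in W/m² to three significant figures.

Solar declination: sin δ = sin ε · sin L_s = sin 25.19° × sin 349.5° = -0.07756, so δ = -4.449°.
cos h₀ = −tan(+18.5°) tan(-4.449°) = 0.0260, h₀ = 1.5448 rad.
Bracket: h₀ sin ϕ sin δ + cos ϕ cos δ sin h₀ = 1.5448×0.31730×-0.07756 + 0.94832×0.99699×0.99966 = -0.038017 + 0.945144 = 0.907127.
Q̄ = (S_0/π) × [bracket] = (589/π) × 0.907127 = 170.1 W/m².

Q̄ ≈ 170 W/m²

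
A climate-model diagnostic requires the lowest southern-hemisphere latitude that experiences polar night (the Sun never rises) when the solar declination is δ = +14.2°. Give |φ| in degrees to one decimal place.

|φ| = 75.8°

Polar night requires cos H₀ = −tan φ tan δ ≥ 1, i.e. tan φ tan δ ≤ −1.
The boundary is |tan φ| · |tan δ| = 1, so |φ| = 90° − |δ| = 90° − 14.2° = 75.8° in the southern hemisphere.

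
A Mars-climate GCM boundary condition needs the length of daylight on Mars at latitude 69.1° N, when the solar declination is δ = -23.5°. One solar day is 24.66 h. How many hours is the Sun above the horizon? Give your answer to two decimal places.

cos h₀ = −tan ϕ · tan δ = 1.1387 ≥ 1, so the Sun never rises (polar night) and h₀ = 0.
Daylight = 2h₀/(2π) × 24.66 h = (0.0000/π) × 24.66 = 0.00 h.

0.00 h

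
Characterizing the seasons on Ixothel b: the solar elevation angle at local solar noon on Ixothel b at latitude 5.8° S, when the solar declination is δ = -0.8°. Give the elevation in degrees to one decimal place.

85.0°

At local noon the hour angle is zero, so the zenith angle equals |ϕ − δ| = |-5.8° − (-0.800°)| = 5.000°.
Elevation = 90° − 5.000° = 85.0°.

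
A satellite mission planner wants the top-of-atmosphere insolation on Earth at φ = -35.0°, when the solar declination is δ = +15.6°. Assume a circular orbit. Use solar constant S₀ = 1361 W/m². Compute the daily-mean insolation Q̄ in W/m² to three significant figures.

Q̄ ≈ 243 W/m²

cos H₀ = −tan(-35.0°) tan(+15.600°) = 0.1955, H₀ = 1.3740 rad.
Bracket: H₀ sin φ sin δ + cos φ cos δ sin H₀ = 1.3740×-0.57358×0.26892 + 0.81915×0.96316×0.98070 = -0.211936 + 0.773745 = 0.561809.
Q̄ = (S₀/π) × [bracket] = (1361/π) × 0.561809 = 243.4 W/m².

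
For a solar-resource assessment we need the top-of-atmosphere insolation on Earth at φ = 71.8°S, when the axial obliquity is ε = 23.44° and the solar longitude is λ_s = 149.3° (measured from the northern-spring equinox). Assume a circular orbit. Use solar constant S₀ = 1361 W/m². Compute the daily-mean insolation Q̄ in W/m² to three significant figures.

Q̄ ≈ 28.6 W/m²

Solar declination: sin δ = sin ε · sin λ_s = sin 23.44° × sin 149.3° = 0.20309, so δ = +11.718°.
cos H₀ = −tan(-71.8°) tan(+11.718°) = 0.6308, H₀ = 0.8882 rad.
Bracket: H₀ sin φ sin δ + cos φ cos δ sin H₀ = 0.8882×-0.94997×0.20309 + 0.31233×0.97916×0.77591 = -0.171360 + 0.237290 = 0.065930.
Q̄ = (S₀/π) × [bracket] = (1361/π) × 0.065930 = 28.56 W/m².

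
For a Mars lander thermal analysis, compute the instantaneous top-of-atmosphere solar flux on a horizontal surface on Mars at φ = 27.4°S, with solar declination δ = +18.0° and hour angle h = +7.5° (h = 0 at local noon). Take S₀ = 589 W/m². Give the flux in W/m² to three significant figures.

409 W/m²

cos θ_z = sin φ sin δ + cos φ cos δ cos h = -0.142210 + 0.837139 = 0.694929.
Flux = S₀ · cos θ_z = 589 × 0.694929 = 409.3 W/m².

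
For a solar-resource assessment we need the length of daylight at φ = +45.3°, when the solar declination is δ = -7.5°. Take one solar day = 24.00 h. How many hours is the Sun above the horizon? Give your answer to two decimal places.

cos H₀ = −tan φ · tan δ = −tan(+45.3°) × tan(-7.500°) = 0.1330, so H₀ = 1.4374 rad = 82.35°.
Daylight = 2H₀/(2π) × 24.00 h = (1.4374/π) × 24.00 = 10.98 h.

10.98 h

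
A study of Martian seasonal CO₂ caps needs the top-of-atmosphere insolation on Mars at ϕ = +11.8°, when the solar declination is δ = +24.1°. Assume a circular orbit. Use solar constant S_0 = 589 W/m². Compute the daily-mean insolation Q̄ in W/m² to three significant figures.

Q̄ ≈ 193 W/m²

cos h₀ = −tan(+11.8°) tan(+24.100°) = -0.0935, h₀ = 1.6644 rad.
Bracket: h₀ sin ϕ sin δ + cos ϕ cos δ sin h₀ = 1.6644×0.20450×0.40833 + 0.97887×0.91283×0.99562 = 0.138983 + 0.889628 = 1.028611.
Q̄ = (S_0/π) × [bracket] = (589/π) × 1.028611 = 192.8 W/m².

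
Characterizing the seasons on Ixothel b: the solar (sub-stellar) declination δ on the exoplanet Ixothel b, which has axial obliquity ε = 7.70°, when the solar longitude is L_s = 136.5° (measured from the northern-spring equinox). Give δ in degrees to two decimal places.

δ = +5.29°

sin δ = sin ε · sin L_s = sin 7.70° × sin 136.5° = 0.092230.
δ = arcsin(0.092230) = +5.29°.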